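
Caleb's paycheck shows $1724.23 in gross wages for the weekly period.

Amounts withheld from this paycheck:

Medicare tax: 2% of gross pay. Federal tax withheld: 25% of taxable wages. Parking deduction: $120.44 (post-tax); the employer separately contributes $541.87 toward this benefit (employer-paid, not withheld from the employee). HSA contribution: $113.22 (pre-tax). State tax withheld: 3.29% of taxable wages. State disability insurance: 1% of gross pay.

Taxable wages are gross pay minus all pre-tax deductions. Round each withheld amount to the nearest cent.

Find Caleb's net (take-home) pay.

HSA contribution: $113.22
Taxable wages = $1724.23 − $113.22 = $1611.01
Federal tax withheld: $1611.01 × 0.25 = $402.75
State tax withheld: $1611.01 × 0.0329 = $53.00
State disability insurance: $1724.23 × 0.01 = $17.24
Medicare tax: $1724.23 × 0.02 = $34.48
Parking deduction: $120.44
(Employer's $541.87 toward parking deduction is not withheld from the employee.)
Total deductions = $113.22 + $402.75 + $53.00 + $17.24 + $34.48 + $120.44 = $741.13
Net pay = $1724.23 − $741.13 = $983.10

$983.10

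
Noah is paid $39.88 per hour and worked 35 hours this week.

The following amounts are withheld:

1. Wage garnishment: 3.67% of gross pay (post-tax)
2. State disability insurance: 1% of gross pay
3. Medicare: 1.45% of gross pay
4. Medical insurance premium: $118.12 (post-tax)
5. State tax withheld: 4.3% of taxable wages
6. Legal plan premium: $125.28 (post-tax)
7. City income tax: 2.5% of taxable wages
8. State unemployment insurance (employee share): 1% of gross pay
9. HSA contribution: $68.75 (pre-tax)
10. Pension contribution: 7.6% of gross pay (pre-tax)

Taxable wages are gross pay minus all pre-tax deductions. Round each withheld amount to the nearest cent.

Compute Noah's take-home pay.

$795.16

Gross pay: 35 × $39.88 = $1,395.80
HSA contribution: $68.75
Pension contribution: $1,395.80 × 0.076 = $106.08
Pre-tax total = $68.75 + $106.08 = $174.83
Taxable wages = $1,395.80 − $174.83 = $1,220.97
City income tax: $1,220.97 × 0.025 = $30.52
State tax withheld: $1,220.97 × 0.043 = $52.50
State unemployment insurance (employee share): $1,395.80 × 0.01 = $13.96
Medicare: $1,395.80 × 0.0145 = $20.24
State disability insurance: $1,395.80 × 0.01 = $13.96
Legal plan premium: $125.28
Medical insurance premium: $118.12
Wage garnishment: $1,395.80 × 0.0367 = $51.23
Total deductions = $68.75 + $106.08 + $30.52 + $52.50 + $13.96 + $20.24 + $13.96 + $125.28 + $118.12 + $51.23 = $600.64
Net pay = $1,395.80 − $600.64 = $795.16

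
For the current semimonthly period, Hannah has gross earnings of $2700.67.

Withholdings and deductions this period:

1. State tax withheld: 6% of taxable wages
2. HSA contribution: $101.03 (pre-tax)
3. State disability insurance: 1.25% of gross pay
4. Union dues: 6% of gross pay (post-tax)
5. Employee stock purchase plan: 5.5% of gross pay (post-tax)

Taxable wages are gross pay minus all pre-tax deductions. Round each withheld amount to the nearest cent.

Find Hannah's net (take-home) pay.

$2099.32

HSA contribution: $101.03
Taxable wages = $2700.67 − $101.03 = $2599.64
State tax withheld: $2599.64 × 0.06 = $155.98
State disability insurance: $2700.67 × 0.0125 = $33.76
Employee stock purchase plan: $2700.67 × 0.055 = $148.54
Union dues: $2700.67 × 0.06 = $162.04
Total deductions = $101.03 + $155.98 + $33.76 + $148.54 + $162.04 = $601.35
Net pay = $2700.67 − $601.35 = $2099.32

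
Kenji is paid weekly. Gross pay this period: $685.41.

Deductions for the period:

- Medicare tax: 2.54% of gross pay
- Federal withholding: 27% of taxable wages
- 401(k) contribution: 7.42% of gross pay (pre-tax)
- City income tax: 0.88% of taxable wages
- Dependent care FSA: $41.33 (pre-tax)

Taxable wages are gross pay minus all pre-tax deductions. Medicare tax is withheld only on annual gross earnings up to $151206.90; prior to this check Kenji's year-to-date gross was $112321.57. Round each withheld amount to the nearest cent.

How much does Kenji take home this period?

401(k) contribution: $685.41 × 0.0742 = $50.86
Dependent care FSA: $41.33
Pre-tax total = $50.86 + $41.33 = $92.19
Taxable wages = $685.41 − $92.19 = $593.22
Federal withholding: $593.22 × 0.27 = $160.17
City income tax: $593.22 × 0.0088 = $5.22
Medicare tax: cap not yet reached, full $685.41 is subject → $685.41 × 0.0254 = $17.41
Total deductions = $50.86 + $41.33 + $160.17 + $5.22 + $17.41 = $274.99
Net pay = $685.41 − $274.99 = $410.42

$410.42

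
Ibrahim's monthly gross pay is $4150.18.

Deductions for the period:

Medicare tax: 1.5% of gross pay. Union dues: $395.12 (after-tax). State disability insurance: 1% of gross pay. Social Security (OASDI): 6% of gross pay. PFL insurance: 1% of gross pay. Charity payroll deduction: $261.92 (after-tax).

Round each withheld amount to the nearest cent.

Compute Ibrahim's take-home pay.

State disability insurance: $4150.18 × 0.01 = $41.50
Social Security (OASDI): $4150.18 × 0.06 = $249.01
PFL insurance: $4150.18 × 0.01 = $41.50
Medicare tax: $4150.18 × 0.015 = $62.25
Union dues: $395.12
Charity payroll deduction: $261.92
Total deductions = $41.50 + $249.01 + $41.50 + $62.25 + $395.12 + $261.92 = $1051.30
Net pay = $4150.18 − $1051.30 = $3098.88

$3098.88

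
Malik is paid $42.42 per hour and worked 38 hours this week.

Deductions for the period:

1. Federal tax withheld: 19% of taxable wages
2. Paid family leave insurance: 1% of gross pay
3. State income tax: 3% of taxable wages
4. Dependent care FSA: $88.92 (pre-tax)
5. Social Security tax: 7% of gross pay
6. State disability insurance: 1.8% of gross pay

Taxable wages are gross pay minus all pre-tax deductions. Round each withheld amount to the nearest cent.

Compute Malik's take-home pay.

Gross pay: 38 × $42.42 = $1611.96
Dependent care FSA: $88.92
Taxable wages = $1611.96 − $88.92 = $1523.04
State income tax: $1523.04 × 0.03 = $45.69
Federal tax withheld: $1523.04 × 0.19 = $289.38
Paid family leave insurance: $1611.96 × 0.01 = $16.12
Social Security tax: $1611.96 × 0.07 = $112.84
State disability insurance: $1611.96 × 0.018 = $29.02
Total deductions = $88.92 + $45.69 + $289.38 + $16.12 + $112.84 + $29.02 = $581.97
Net pay = $1611.96 − $581.97 = $1029.99

$1029.99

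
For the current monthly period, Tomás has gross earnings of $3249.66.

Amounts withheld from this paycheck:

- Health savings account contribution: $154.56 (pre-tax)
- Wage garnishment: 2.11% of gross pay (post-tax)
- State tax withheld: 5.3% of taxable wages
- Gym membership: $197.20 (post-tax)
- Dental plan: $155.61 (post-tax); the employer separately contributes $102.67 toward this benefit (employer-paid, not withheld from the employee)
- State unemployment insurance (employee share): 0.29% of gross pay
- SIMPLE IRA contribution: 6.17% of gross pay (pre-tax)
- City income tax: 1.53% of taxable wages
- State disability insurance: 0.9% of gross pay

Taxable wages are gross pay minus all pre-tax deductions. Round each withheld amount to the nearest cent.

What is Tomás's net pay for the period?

$2236.85

SIMPLE IRA contribution: $3249.66 × 0.0617 = $200.50
Health savings account contribution: $154.56
Pre-tax total = $200.50 + $154.56 = $355.06
Taxable wages = $3249.66 − $355.06 = $2894.60
City income tax: $2894.60 × 0.0153 = $44.29
State tax withheld: $2894.60 × 0.053 = $153.41
State disability insurance: $3249.66 × 0.009 = $29.25
State unemployment insurance (employee share): $3249.66 × 0.0029 = $9.42
Dental plan: $155.61
Gym membership: $197.20
Wage garnishment: $3249.66 × 0.0211 = $68.57
(Employer's $102.67 toward dental plan is not withheld from the employee.)
Total deductions = $200.50 + $154.56 + $44.29 + $153.41 + $29.25 + $9.42 + $155.61 + $197.20 + $68.57 = $1012.81
Net pay = $3249.66 − $1012.81 = $2236.85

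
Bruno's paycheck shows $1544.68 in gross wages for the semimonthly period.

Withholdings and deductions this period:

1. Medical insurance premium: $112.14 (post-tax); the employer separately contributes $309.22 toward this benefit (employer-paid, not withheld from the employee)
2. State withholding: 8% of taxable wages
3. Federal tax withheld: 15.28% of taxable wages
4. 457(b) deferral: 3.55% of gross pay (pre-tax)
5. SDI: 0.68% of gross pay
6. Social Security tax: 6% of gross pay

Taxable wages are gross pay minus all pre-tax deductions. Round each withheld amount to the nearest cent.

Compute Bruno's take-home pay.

457(b) deferral: $1544.68 × 0.0355 = $54.84
Taxable wages = $1544.68 − $54.84 = $1489.84
Federal tax withheld: $1489.84 × 0.1528 = $227.65
State withholding: $1489.84 × 0.08 = $119.19
SDI: $1544.68 × 0.0068 = $10.50
Social Security tax: $1544.68 × 0.06 = $92.68
Medical insurance premium: $112.14
(Employer's $309.22 toward medical insurance premium is not withheld from the employee.)
Total deductions = $54.84 + $227.65 + $119.19 + $10.50 + $92.68 + $112.14 = $617.00
Net pay = $1544.68 − $617.00 = $927.68

$927.68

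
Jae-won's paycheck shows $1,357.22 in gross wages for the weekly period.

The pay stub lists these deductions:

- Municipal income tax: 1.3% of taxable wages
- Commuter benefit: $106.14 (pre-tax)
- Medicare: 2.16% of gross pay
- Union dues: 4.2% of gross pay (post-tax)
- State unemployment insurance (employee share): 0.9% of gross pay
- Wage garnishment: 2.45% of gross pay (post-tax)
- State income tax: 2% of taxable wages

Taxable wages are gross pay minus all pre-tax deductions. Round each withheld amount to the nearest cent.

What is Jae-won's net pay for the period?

$1,078.02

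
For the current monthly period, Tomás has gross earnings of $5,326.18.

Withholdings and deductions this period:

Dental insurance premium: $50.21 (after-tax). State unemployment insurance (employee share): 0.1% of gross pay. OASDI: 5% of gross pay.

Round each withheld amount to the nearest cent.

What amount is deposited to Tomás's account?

State unemployment insurance (employee share): $5,326.18 × 0.001 = $5.33
OASDI: $5,326.18 × 0.05 = $266.31
Dental insurance premium: $50.21
Total deductions = $5.33 + $266.31 + $50.21 = $321.85
Net pay = $5,326.18 − $321.85 = $5,004.33

$5,004.33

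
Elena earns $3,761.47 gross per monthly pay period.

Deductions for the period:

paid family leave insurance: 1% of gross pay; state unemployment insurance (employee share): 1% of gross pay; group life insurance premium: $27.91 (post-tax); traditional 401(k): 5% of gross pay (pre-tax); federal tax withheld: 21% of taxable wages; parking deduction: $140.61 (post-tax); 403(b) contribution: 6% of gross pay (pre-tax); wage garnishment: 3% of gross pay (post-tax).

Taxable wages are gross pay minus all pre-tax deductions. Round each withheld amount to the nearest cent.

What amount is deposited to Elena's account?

$2,288.11

403(b) contribution: $3,761.47 × 0.06 = $225.69
Traditional 401(k): $3,761.47 × 0.05 = $188.07
Pre-tax total = $225.69 + $188.07 = $413.76
Taxable wages = $3,761.47 − $413.76 = $3,347.71
Federal tax withheld: $3,347.71 × 0.21 = $703.02
State unemployment insurance (employee share): $3,761.47 × 0.01 = $37.61
Paid family leave insurance: $3,761.47 × 0.01 = $37.61
Wage garnishment: $3,761.47 × 0.03 = $112.84
Parking deduction: $140.61
Group life insurance premium: $27.91
Total deductions = $225.69 + $188.07 + $703.02 + $37.61 + $37.61 + $112.84 + $140.61 + $27.91 = $1,473.36
Net pay = $3,761.47 − $1,473.36 = $2,288.11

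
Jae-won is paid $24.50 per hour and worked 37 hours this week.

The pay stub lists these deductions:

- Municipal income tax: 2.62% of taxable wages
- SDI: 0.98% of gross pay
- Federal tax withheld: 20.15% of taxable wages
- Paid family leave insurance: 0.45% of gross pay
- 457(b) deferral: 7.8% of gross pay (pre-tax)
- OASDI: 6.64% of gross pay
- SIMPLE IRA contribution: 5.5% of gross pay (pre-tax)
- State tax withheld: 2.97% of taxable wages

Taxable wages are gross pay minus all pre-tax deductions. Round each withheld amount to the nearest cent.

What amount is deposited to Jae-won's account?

Gross pay: 37 × $24.50 = $906.50
457(b) deferral: $906.50 × 0.078 = $70.71
SIMPLE IRA contribution: $906.50 × 0.055 = $49.86
Pre-tax total = $70.71 + $49.86 = $120.57
Taxable wages = $906.50 − $120.57 = $785.93
State tax withheld: $785.93 × 0.0297 = $23.34
Federal tax withheld: $785.93 × 0.2015 = $158.36
Municipal income tax: $785.93 × 0.0262 = $20.59
Paid family leave insurance: $906.50 × 0.0045 = $4.08
SDI: $906.50 × 0.0098 = $8.88
OASDI: $906.50 × 0.0664 = $60.19
Total deductions = $70.71 + $49.86 + $23.34 + $158.36 + $20.59 + $4.08 + $8.88 + $60.19 = $396.01
Net pay = $906.50 − $396.01 = $510.49

$510.49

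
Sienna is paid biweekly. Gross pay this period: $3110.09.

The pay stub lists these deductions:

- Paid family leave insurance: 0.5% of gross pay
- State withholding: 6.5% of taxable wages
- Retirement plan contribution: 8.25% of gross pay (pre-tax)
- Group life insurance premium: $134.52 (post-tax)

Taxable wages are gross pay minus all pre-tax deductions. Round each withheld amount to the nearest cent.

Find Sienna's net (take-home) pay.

Retirement plan contribution: $3110.09 × 0.0825 = $256.58
Taxable wages = $3110.09 − $256.58 = $2853.51
State withholding: $2853.51 × 0.065 = $185.48
Paid family leave insurance: $3110.09 × 0.005 = $15.55
Group life insurance premium: $134.52
Total deductions = $256.58 + $185.48 + $15.55 + $134.52 = $592.13
Net pay = $3110.09 − $592.13 = $2517.96

$2517.96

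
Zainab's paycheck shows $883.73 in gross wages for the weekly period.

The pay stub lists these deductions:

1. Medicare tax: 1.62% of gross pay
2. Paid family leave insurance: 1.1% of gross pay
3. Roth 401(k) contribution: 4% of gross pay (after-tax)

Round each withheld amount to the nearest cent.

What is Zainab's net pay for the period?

$824.34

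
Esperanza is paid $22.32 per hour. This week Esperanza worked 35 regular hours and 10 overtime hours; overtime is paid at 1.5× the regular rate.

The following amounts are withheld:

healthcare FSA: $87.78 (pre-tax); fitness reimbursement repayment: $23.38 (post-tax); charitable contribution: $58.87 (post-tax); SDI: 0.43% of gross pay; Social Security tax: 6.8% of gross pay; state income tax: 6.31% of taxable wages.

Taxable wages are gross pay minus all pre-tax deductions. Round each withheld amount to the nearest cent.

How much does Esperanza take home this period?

$800.40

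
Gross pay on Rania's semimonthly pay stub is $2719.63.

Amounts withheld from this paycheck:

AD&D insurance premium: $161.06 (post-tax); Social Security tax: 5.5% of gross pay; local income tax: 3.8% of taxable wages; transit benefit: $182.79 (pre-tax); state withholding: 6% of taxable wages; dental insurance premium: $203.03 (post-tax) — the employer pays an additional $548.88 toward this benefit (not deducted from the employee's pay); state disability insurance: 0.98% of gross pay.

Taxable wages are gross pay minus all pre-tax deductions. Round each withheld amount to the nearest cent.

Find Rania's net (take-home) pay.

Transit benefit: $182.79
Taxable wages = $2719.63 − $182.79 = $2536.84
State withholding: $2536.84 × 0.06 = $152.21
Local income tax: $2536.84 × 0.038 = $96.40
State disability insurance: $2719.63 × 0.0098 = $26.65
Social Security tax: $2719.63 × 0.055 = $149.58
AD&D insurance premium: $161.06
Dental insurance premium: $203.03
(Employer's $548.88 toward dental insurance premium is not withheld from the employee.)
Total deductions = $182.79 + $152.21 + $96.40 + $26.65 + $149.58 + $161.06 + $203.03 = $971.72
Net pay = $2719.63 − $971.72 = $1747.91

$1747.91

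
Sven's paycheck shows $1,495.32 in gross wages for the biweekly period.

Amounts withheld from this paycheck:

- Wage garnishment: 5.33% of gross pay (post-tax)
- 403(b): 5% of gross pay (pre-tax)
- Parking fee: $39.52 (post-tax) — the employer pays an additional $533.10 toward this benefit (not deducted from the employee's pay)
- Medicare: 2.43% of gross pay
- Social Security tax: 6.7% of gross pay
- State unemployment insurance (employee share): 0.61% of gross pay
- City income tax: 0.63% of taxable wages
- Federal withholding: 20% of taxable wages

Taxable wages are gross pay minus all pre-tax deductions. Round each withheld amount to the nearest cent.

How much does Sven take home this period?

$862.62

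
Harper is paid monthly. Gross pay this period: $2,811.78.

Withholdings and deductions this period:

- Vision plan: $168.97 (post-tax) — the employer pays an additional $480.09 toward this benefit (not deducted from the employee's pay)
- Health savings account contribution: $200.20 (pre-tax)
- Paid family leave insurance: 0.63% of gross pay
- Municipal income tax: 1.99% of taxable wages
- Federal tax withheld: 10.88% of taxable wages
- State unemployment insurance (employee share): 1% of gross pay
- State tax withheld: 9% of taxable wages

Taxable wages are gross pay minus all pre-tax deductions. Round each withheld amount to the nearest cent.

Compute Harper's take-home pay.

Health savings account contribution: $200.20
Taxable wages = $2,811.78 − $200.20 = $2,611.58
Federal tax withheld: $2,611.58 × 0.1088 = $284.14
Municipal income tax: $2,611.58 × 0.0199 = $51.97
State tax withheld: $2,611.58 × 0.09 = $235.04
State unemployment insurance (employee share): $2,811.78 × 0.01 = $28.12
Paid family leave insurance: $2,811.78 × 0.0063 = $17.71
Vision plan: $168.97
(Employer's $480.09 toward vision plan is not withheld from the employee.)
Total deductions = $200.20 + $284.14 + $51.97 + $235.04 + $28.12 + $17.71 + $168.97 = $986.15
Net pay = $2,811.78 − $986.15 = $1,825.63

$1,825.63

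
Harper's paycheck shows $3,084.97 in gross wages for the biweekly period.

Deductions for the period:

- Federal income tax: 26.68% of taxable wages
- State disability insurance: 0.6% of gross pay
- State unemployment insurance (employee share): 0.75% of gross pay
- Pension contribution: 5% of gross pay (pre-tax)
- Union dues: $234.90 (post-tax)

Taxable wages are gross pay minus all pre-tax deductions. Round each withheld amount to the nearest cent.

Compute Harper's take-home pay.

$1,872.25

Pension contribution: $3,084.97 × 0.05 = $154.25
Taxable wages = $3,084.97 − $154.25 = $2,930.72
Federal income tax: $2,930.72 × 0.2668 = $781.92
State disability insurance: $3,084.97 × 0.006 = $18.51
State unemployment insurance (employee share): $3,084.97 × 0.0075 = $23.14
Union dues: $234.90
Total deductions = $154.25 + $781.92 + $18.51 + $23.14 + $234.90 = $1,212.72
Net pay = $3,084.97 − $1,212.72 = $1,872.25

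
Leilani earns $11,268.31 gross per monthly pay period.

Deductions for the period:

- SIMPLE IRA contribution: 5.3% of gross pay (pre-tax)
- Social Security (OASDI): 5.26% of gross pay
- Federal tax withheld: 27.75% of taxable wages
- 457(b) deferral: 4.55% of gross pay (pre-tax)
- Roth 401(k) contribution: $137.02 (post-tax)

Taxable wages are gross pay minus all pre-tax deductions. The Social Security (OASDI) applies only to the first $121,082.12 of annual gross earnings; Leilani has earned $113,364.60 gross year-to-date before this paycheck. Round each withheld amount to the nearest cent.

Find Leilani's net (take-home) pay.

$6,796.47

457(b) deferral: $11,268.31 × 0.0455 = $512.71
SIMPLE IRA contribution: $11,268.31 × 0.053 = $597.22
Pre-tax total = $512.71 + $597.22 = $1,109.93
Taxable wages = $11,268.31 − $1,109.93 = $10,158.38
Federal tax withheld: $10,158.38 × 0.2775 = $2,818.95
Social Security (OASDI): only $121,082.12 − $113,364.60 = $7,717.52 of this check is subject → $7,717.52 × 0.0526 = $405.94
Roth 401(k) contribution: $137.02
Total deductions = $512.71 + $597.22 + $2,818.95 + $405.94 + $137.02 = $4,471.84
Net pay = $11,268.31 − $4,471.84 = $6,796.47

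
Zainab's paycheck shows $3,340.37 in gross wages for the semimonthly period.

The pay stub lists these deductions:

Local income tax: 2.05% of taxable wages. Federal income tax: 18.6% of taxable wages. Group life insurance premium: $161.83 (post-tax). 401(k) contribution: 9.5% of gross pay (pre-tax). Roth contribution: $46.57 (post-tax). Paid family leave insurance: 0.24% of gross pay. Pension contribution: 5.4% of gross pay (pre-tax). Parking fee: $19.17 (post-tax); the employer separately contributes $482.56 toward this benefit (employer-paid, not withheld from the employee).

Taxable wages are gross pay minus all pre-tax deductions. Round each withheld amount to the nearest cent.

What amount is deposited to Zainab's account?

401(k) contribution: $3,340.37 × 0.095 = $317.34
Pension contribution: $3,340.37 × 0.054 = $180.38
Pre-tax total = $317.34 + $180.38 = $497.72
Taxable wages = $3,340.37 − $497.72 = $2,842.65
Federal income tax: $2,842.65 × 0.186 = $528.73
Local income tax: $2,842.65 × 0.0205 = $58.27
Paid family leave insurance: $3,340.37 × 0.0024 = $8.02
Parking fee: $19.17
Group life insurance premium: $161.83
Roth contribution: $46.57
(Employer's $482.56 toward parking fee is not withheld from the employee.)
Total deductions = $317.34 + $180.38 + $528.73 + $58.27 + $8.02 + $19.17 + $161.83 + $46.57 = $1,320.31
Net pay = $3,340.37 − $1,320.31 = $2,020.06

$2,020.06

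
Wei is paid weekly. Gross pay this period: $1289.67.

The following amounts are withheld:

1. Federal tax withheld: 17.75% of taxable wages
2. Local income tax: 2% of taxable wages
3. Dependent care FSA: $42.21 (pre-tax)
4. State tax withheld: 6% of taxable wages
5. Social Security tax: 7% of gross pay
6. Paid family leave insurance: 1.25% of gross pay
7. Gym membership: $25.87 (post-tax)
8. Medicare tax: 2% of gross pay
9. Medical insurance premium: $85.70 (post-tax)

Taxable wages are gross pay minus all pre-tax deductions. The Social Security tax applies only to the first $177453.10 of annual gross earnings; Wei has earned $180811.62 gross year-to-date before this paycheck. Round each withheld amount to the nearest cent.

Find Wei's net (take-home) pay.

$772.76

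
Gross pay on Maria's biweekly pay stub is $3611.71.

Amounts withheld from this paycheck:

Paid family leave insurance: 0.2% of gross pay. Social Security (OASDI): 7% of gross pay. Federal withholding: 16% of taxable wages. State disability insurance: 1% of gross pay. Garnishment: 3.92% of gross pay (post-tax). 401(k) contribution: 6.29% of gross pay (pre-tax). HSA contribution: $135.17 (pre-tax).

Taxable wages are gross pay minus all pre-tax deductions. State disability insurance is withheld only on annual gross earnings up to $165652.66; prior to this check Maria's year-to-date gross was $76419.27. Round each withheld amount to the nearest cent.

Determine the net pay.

401(k) contribution: $3611.71 × 0.0629 = $227.18
HSA contribution: $135.17
Pre-tax total = $227.18 + $135.17 = $362.35
Taxable wages = $3611.71 − $362.35 = $3249.36
Federal withholding: $3249.36 × 0.16 = $519.90
Paid family leave insurance: $3611.71 × 0.002 = $7.22
Social Security (OASDI): $3611.71 × 0.07 = $252.82
State disability insurance: cap not yet reached, full $3611.71 is subject → $3611.71 × 0.01 = $36.12
Garnishment: $3611.71 × 0.0392 = $141.58
Total deductions = $227.18 + $135.17 + $519.90 + $7.22 + $252.82 + $36.12 + $141.58 = $1319.99
Net pay = $3611.71 − $1319.99 = $2291.72

$2291.72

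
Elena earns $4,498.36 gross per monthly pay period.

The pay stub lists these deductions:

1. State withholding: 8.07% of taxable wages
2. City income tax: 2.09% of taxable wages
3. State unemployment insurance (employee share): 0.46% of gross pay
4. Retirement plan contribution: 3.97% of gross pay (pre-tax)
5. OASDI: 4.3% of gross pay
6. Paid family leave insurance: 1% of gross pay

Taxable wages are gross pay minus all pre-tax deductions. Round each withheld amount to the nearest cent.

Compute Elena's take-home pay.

Retirement plan contribution: $4,498.36 × 0.0397 = $178.58
Taxable wages = $4,498.36 − $178.58 = $4,319.78
State withholding: $4,319.78 × 0.0807 = $348.61
City income tax: $4,319.78 × 0.0209 = $90.28
State unemployment insurance (employee share): $4,498.36 × 0.0046 = $20.69
Paid family leave insurance: $4,498.36 × 0.01 = $44.98
OASDI: $4,498.36 × 0.043 = $193.43
Total deductions = $178.58 + $348.61 + $90.28 + $20.69 + $44.98 + $193.43 = $876.57
Net pay = $4,498.36 − $876.57 = $3,621.79

$3,621.79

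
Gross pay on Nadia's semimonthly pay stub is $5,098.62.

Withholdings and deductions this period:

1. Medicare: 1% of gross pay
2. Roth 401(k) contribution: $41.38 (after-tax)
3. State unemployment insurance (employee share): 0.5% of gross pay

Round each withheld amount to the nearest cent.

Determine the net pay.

Medicare: $5,098.62 × 0.01 = $50.99
State unemployment insurance (employee share): $5,098.62 × 0.005 = $25.49
Roth 401(k) contribution: $41.38
Total deductions = $50.99 + $25.49 + $41.38 = $117.86
Net pay = $5,098.62 − $117.86 = $4,980.76

$4,980.76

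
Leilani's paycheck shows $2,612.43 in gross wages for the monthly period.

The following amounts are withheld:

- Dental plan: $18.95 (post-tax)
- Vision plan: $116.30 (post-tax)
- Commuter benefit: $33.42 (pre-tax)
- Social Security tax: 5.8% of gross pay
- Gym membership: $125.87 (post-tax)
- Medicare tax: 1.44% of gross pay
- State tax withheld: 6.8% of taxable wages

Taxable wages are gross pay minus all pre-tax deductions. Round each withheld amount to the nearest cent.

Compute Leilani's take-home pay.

Commuter benefit: $33.42
Taxable wages = $2,612.43 − $33.42 = $2,579.01
State tax withheld: $2,579.01 × 0.068 = $175.37
Social Security tax: $2,612.43 × 0.058 = $151.52
Medicare tax: $2,612.43 × 0.0144 = $37.62
Gym membership: $125.87
Dental plan: $18.95
Vision plan: $116.30
Total deductions = $33.42 + $175.37 + $151.52 + $37.62 + $125.87 + $18.95 + $116.30 = $659.05
Net pay = $2,612.43 − $659.05 = $1,953.38

$1,953.38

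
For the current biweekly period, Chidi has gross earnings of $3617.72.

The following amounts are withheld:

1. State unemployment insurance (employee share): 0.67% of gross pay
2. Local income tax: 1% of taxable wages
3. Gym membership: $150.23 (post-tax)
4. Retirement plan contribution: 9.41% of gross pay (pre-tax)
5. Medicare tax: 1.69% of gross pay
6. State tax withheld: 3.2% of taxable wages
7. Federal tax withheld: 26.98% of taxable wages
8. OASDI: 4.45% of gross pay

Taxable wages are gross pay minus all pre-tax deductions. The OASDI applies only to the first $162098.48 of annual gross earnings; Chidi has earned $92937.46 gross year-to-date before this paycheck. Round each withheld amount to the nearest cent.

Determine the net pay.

$1858.84

Retirement plan contribution: $3617.72 × 0.0941 = $340.43
Taxable wages = $3617.72 − $340.43 = $3277.29
Federal tax withheld: $3277.29 × 0.2698 = $884.21
Local income tax: $3277.29 × 0.01 = $32.77
State tax withheld: $3277.29 × 0.032 = $104.87
State unemployment insurance (employee share): $3617.72 × 0.0067 = $24.24
Medicare tax: $3617.72 × 0.0169 = $61.14
OASDI: cap not yet reached, full $3617.72 is subject → $3617.72 × 0.0445 = $160.99
Gym membership: $150.23
Total deductions = $340.43 + $884.21 + $32.77 + $104.87 + $24.24 + $61.14 + $160.99 + $150.23 = $1758.88
Net pay = $3617.72 − $1758.88 = $1858.84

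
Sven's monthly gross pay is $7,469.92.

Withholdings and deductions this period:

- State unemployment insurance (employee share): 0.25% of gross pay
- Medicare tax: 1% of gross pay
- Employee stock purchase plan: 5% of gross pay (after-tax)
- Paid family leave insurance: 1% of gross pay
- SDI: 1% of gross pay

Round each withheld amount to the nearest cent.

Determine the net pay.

$6,853.65

Medicare tax: $7,469.92 × 0.01 = $74.70
State unemployment insurance (employee share): $7,469.92 × 0.0025 = $18.67
Paid family leave insurance: $7,469.92 × 0.01 = $74.70
SDI: $7,469.92 × 0.01 = $74.70
Employee stock purchase plan: $7,469.92 × 0.05 = $373.50
Total deductions = $74.70 + $18.67 + $74.70 + $74.70 + $373.50 = $616.27
Net pay = $7,469.92 − $616.27 = $6,853.65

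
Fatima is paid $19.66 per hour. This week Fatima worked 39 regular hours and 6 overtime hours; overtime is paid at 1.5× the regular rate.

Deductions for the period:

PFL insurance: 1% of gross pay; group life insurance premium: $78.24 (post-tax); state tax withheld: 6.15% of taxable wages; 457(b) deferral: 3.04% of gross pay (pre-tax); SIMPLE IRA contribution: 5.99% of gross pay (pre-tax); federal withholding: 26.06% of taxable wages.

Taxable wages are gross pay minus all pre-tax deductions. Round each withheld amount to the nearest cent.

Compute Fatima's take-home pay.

Regular pay: 39 × $19.66 = $766.74
Overtime pay: 6 × $19.66 × 1.5 = $176.94
Gross pay = $766.74 + $176.94 = $943.68
457(b) deferral: $943.68 × 0.0304 = $28.69
SIMPLE IRA contribution: $943.68 × 0.0599 = $56.53
Pre-tax total = $28.69 + $56.53 = $85.22
Taxable wages = $943.68 − $85.22 = $858.46
State tax withheld: $858.46 × 0.0615 = $52.80
Federal withholding: $858.46 × 0.2606 = $223.71
PFL insurance: $943.68 × 0.01 = $9.44
Group life insurance premium: $78.24
Total deductions = $28.69 + $56.53 + $52.80 + $223.71 + $9.44 + $78.24 = $449.41
Net pay = $943.68 − $449.41 = $494.27

$494.27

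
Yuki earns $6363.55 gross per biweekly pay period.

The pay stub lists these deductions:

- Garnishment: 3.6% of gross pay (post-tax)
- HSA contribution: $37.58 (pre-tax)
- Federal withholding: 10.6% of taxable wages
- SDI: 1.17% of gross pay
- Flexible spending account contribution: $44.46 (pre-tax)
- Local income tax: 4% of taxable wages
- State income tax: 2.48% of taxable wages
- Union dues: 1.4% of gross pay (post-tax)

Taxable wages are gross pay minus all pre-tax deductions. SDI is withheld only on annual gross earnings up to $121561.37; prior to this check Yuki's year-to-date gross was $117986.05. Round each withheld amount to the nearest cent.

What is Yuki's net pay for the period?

$4848.62

HSA contribution: $37.58
Flexible spending account contribution: $44.46
Pre-tax total = $37.58 + $44.46 = $82.04
Taxable wages = $6363.55 − $82.04 = $6281.51
Local income tax: $6281.51 × 0.04 = $251.26
Federal withholding: $6281.51 × 0.106 = $665.84
State income tax: $6281.51 × 0.0248 = $155.78
SDI: only $121561.37 − $117986.05 = $3575.32 of this check is subject → $3575.32 × 0.0117 = $41.83
Union dues: $6363.55 × 0.014 = $89.09
Garnishment: $6363.55 × 0.036 = $229.09
Total deductions = $37.58 + $44.46 + $251.26 + $665.84 + $155.78 + $41.83 + $89.09 + $229.09 = $1514.93
Net pay = $6363.55 − $1514.93 = $4848.62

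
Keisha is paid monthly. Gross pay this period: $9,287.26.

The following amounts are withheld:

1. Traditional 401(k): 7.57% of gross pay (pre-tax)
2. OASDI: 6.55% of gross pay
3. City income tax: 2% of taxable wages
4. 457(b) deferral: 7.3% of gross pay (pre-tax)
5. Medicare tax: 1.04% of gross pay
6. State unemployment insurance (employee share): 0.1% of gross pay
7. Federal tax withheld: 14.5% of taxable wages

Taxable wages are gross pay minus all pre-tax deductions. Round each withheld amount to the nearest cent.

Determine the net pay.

Traditional 401(k): $9,287.26 × 0.0757 = $703.05
457(b) deferral: $9,287.26 × 0.073 = $677.97
Pre-tax total = $703.05 + $677.97 = $1,381.02
Taxable wages = $9,287.26 − $1,381.02 = $7,906.24
Federal tax withheld: $7,906.24 × 0.145 = $1,146.40
City income tax: $7,906.24 × 0.02 = $158.12
State unemployment insurance (employee share): $9,287.26 × 0.001 = $9.29
Medicare tax: $9,287.26 × 0.0104 = $96.59
OASDI: $9,287.26 × 0.0655 = $608.32
Total deductions = $703.05 + $677.97 + $1,146.40 + $158.12 + $9.29 + $96.59 + $608.32 = $3,399.74
Net pay = $9,287.26 − $3,399.74 = $5,887.52

$5,887.52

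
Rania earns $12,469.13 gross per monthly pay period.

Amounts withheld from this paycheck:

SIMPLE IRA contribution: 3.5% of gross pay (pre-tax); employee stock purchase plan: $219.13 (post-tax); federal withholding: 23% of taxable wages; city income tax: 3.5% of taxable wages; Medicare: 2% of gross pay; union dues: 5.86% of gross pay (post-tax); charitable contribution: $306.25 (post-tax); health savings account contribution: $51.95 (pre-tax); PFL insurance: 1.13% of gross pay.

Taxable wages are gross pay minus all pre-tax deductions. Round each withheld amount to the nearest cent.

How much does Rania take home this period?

SIMPLE IRA contribution: $12,469.13 × 0.035 = $436.42
Health savings account contribution: $51.95
Pre-tax total = $436.42 + $51.95 = $488.37
Taxable wages = $12,469.13 − $488.37 = $11,980.76
City income tax: $11,980.76 × 0.035 = $419.33
Federal withholding: $11,980.76 × 0.23 = $2,755.57
PFL insurance: $12,469.13 × 0.0113 = $140.90
Medicare: $12,469.13 × 0.02 = $249.38
Union dues: $12,469.13 × 0.0586 = $730.69
Charitable contribution: $306.25
Employee stock purchase plan: $219.13
Total deductions = $436.42 + $51.95 + $419.33 + $2,755.57 + $140.90 + $249.38 + $730.69 + $306.25 + $219.13 = $5,309.62
Net pay = $12,469.13 − $5,309.62 = $7,159.51

$7,159.51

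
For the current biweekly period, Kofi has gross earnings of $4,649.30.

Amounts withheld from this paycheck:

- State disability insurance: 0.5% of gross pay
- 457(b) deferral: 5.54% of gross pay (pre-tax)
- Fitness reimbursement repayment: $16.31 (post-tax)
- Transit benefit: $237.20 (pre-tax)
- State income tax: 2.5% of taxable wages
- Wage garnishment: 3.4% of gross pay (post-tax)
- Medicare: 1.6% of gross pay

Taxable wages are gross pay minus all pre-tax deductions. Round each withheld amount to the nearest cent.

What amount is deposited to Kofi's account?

Transit benefit: $237.20
457(b) deferral: $4,649.30 × 0.0554 = $257.57
Pre-tax total = $237.20 + $257.57 = $494.77
Taxable wages = $4,649.30 − $494.77 = $4,154.53
State income tax: $4,154.53 × 0.025 = $103.86
Medicare: $4,649.30 × 0.016 = $74.39
State disability insurance: $4,649.30 × 0.005 = $23.25
Fitness reimbursement repayment: $16.31
Wage garnishment: $4,649.30 × 0.034 = $158.08
Total deductions = $237.20 + $257.57 + $103.86 + $74.39 + $23.25 + $16.31 + $158.08 = $870.66
Net pay = $4,649.30 − $870.66 = $3,778.64

$3,778.64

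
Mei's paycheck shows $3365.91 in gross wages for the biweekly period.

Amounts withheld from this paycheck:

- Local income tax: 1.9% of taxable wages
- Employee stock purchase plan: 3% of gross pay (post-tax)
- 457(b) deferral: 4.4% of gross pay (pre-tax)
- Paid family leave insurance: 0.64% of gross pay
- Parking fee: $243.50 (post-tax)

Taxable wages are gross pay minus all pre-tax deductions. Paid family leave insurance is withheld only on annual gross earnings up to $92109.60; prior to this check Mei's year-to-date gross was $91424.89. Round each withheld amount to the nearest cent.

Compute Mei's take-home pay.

457(b) deferral: $3365.91 × 0.044 = $148.10
Taxable wages = $3365.91 − $148.10 = $3217.81
Local income tax: $3217.81 × 0.019 = $61.14
Paid family leave insurance: only $92109.60 − $91424.89 = $684.71 of this check is subject → $684.71 × 0.0064 = $4.38
Employee stock purchase plan: $3365.91 × 0.03 = $100.98
Parking fee: $243.50
Total deductions = $148.10 + $61.14 + $4.38 + $100.98 + $243.50 = $558.10
Net pay = $3365.91 − $558.10 = $2807.81

$2807.81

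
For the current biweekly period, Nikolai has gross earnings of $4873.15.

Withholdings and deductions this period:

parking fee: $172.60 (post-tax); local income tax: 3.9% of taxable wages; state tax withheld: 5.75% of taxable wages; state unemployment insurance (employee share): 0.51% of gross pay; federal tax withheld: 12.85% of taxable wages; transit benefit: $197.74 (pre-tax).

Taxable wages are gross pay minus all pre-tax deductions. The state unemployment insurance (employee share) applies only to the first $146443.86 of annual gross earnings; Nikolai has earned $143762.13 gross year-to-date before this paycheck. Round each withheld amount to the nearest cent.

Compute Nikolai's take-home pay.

Transit benefit: $197.74
Taxable wages = $4873.15 − $197.74 = $4675.41
Local income tax: $4675.41 × 0.039 = $182.34
State tax withheld: $4675.41 × 0.0575 = $268.84
Federal tax withheld: $4675.41 × 0.1285 = $600.79
State unemployment insurance (employee share): only $146443.86 − $143762.13 = $2681.73 of this check is subject → $2681.73 × 0.0051 = $13.68
Parking fee: $172.60
Total deductions = $197.74 + $182.34 + $268.84 + $600.79 + $13.68 + $172.60 = $1435.99
Net pay = $4873.15 − $1435.99 = $3437.16

$3437.16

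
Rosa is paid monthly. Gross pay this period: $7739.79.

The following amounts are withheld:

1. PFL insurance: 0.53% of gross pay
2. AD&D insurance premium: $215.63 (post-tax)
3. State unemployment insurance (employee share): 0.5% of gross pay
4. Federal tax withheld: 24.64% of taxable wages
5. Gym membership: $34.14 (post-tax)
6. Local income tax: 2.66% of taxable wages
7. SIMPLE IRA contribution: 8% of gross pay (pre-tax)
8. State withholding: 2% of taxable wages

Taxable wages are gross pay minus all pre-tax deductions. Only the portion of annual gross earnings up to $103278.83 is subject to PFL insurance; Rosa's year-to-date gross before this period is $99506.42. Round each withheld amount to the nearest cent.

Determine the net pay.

$4725.81

SIMPLE IRA contribution: $7739.79 × 0.08 = $619.18
Taxable wages = $7739.79 − $619.18 = $7120.61
Local income tax: $7120.61 × 0.0266 = $189.41
State withholding: $7120.61 × 0.02 = $142.41
Federal tax withheld: $7120.61 × 0.2464 = $1754.52
State unemployment insurance (employee share): $7739.79 × 0.005 = $38.70
PFL insurance: only $103278.83 − $99506.42 = $3772.41 of this check is subject → $3772.41 × 0.0053 = $19.99
Gym membership: $34.14
AD&D insurance premium: $215.63
Total deductions = $619.18 + $189.41 + $142.41 + $1754.52 + $38.70 + $19.99 + $34.14 + $215.63 = $3013.98
Net pay = $7739.79 − $3013.98 = $4725.81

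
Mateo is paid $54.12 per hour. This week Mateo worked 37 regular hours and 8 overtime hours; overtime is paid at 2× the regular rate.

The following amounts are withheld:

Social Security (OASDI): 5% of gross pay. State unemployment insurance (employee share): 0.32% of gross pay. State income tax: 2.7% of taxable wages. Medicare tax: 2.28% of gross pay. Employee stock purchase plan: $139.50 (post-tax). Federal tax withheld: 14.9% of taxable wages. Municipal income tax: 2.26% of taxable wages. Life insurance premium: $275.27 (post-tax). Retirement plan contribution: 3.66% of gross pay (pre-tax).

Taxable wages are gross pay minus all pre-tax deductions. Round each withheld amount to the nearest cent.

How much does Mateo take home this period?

$1581.81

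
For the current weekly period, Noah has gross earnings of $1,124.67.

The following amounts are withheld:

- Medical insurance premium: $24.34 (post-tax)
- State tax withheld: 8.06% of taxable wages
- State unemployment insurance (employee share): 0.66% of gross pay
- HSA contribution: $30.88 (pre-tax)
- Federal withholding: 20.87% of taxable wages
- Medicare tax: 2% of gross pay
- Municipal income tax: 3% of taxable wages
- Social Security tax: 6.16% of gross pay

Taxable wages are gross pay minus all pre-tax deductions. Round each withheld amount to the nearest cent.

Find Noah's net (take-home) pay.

HSA contribution: $30.88
Taxable wages = $1,124.67 − $30.88 = $1,093.79
State tax withheld: $1,093.79 × 0.0806 = $88.16
Federal withholding: $1,093.79 × 0.2087 = $228.27
Municipal income tax: $1,093.79 × 0.03 = $32.81
State unemployment insurance (employee share): $1,124.67 × 0.0066 = $7.42
Medicare tax: $1,124.67 × 0.02 = $22.49
Social Security tax: $1,124.67 × 0.0616 = $69.28
Medical insurance premium: $24.34
Total deductions = $30.88 + $88.16 + $228.27 + $32.81 + $7.42 + $22.49 + $69.28 + $24.34 = $503.65
Net pay = $1,124.67 − $503.65 = $621.02

$621.02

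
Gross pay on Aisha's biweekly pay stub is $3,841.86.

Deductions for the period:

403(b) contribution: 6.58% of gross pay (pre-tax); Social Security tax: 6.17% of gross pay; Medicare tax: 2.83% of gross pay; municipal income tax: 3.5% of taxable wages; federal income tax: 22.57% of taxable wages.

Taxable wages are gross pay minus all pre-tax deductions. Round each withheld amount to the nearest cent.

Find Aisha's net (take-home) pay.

$2,307.64

403(b) contribution: $3,841.86 × 0.0658 = $252.79
Taxable wages = $3,841.86 − $252.79 = $3,589.07
Municipal income tax: $3,589.07 × 0.035 = $125.62
Federal income tax: $3,589.07 × 0.2257 = $810.05
Social Security tax: $3,841.86 × 0.0617 = $237.04
Medicare tax: $3,841.86 × 0.0283 = $108.72
Total deductions = $252.79 + $125.62 + $810.05 + $237.04 + $108.72 = $1,534.22
Net pay = $3,841.86 − $1,534.22 = $2,307.64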